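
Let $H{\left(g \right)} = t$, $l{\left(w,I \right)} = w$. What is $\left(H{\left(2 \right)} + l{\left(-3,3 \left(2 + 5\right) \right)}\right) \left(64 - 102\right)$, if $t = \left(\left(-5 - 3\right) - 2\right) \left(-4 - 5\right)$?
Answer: $-3306$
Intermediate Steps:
$t = 90$ ($t = \left(-8 - 2\right) \left(-9\right) = \left(-10\right) \left(-9\right) = 90$)
$H{\left(g \right)} = 90$
$\left(H{\left(2 \right)} + l{\left(-3,3 \left(2 + 5\right) \right)}\right) \left(64 - 102\right) = \left(90 - 3\right) \left(64 - 102\right) = 87 \left(-38\right) = -3306$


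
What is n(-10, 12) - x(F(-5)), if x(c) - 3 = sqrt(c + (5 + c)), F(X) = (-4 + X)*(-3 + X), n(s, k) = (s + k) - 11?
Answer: -12 - sqrt(149) ≈ -24.207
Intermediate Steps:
n(s, k) = -11 + k + s (n(s, k) = (k + s) - 11 = -11 + k + s)
x(c) = 3 + sqrt(5 + 2*c) (x(c) = 3 + sqrt(c + (5 + c)) = 3 + sqrt(5 + 2*c))
n(-10, 12) - x(F(-5)) = (-11 + 12 - 10) - (3 + sqrt(5 + 2*(12 + (-5)**2 - 7*(-5)))) = -9 - (3 + sqrt(5 + 2*(12 + 25 + 35))) = -9 - (3 + sqrt(5 + 2*72)) = -9 - (3 + sqrt(5 + 144)) = -9 - (3 + sqrt(149)) = -9 + (-3 - sqrt(149)) = -12 - sqrt(149)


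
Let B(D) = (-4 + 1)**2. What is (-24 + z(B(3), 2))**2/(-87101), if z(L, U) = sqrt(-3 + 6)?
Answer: -579/87101 + 48*sqrt(3)/87101 ≈ -0.0056930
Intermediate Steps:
B(D) = 9 (B(D) = (-3)**2 = 9)
z(L, U) = sqrt(3)
(-24 + z(B(3), 2))**2/(-87101) = (-24 + sqrt(3))**2/(-87101) = (-24 + sqrt(3))**2*(-1/87101) = -(-24 + sqrt(3))**2/87101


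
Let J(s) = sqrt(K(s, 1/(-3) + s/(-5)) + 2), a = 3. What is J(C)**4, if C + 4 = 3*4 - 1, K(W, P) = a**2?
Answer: 121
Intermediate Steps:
K(W, P) = 9 (K(W, P) = 3**2 = 9)
C = 7 (C = -4 + (3*4 - 1) = -4 + (12 - 1) = -4 + 11 = 7)
J(s) = sqrt(11) (J(s) = sqrt(9 + 2) = sqrt(11))
J(C)**4 = (sqrt(11))**4 = 121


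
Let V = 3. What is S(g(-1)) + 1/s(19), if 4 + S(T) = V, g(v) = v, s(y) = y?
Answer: -18/19 ≈ -0.94737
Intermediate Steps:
S(T) = -1 (S(T) = -4 + 3 = -1)
S(g(-1)) + 1/s(19) = -1 + 1/19 = -18/19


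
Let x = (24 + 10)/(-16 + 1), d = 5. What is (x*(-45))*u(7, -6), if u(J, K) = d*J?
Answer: 3570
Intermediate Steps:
x = -34/15 (x = 34/(-15) = 34*(-1/15) = -34/15 ≈ -2.2667)
u(J, K) = 5*J
(x*(-45))*u(7, -6) = (-34/15*(-45))*(5*7) = 102*35 = 3570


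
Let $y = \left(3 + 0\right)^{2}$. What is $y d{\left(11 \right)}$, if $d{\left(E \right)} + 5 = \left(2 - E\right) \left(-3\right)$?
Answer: $198$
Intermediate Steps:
$d{\left(E \right)} = -11 + 3 E$ ($d{\left(E \right)} = -5 + \left(2 - E\right) \left(-3\right) = -5 + \left(-6 + 3 E\right) = -11 + 3 E$)
$y = 9$ ($y = 3^{2} = 9$)
$y d{\left(11 \right)} = 9 \left(-11 + 3 \cdot 11\right) = 9 \left(-11 + 33\right) = 9 \cdot 22 = 198$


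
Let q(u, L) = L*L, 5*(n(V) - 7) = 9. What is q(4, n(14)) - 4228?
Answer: -103764/25 ≈ -4150.6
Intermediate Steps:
n(V) = 44/5 (n(V) = 7 + (1/5)*9 = 7 + 9/5 = 44/5)
q(u, L) = L**2
q(4, n(14)) - 4228 = (44/5)**2 - 4228 = 1936/25 - 4228 = -103764/25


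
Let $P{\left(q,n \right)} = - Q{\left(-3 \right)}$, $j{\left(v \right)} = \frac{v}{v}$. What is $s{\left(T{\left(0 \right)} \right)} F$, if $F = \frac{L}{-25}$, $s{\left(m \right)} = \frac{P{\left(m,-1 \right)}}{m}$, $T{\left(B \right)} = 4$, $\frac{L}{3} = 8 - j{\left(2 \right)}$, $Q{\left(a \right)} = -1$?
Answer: $- \frac{21}{100} \approx -0.21$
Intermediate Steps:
$j{\left(v \right)} = 1$
$L = 21$ ($L = 3 \left(8 - 1\right) = 3 \cdot 7 = 21$)
$P{\left(q,n \right)} = 1$ ($P{\left(q,n \right)} = \left(-1\right) \left(-1\right) = 1$)
$s{\left(m \right)} = \frac{1}{m}$ ($s{\left(m \right)} = 1 \frac{1}{m} = \frac{1}{m}$)
$F = - \frac{21}{25}$ ($F = \frac{21}{-25} = 21 \left(- \frac{1}{25}\right) = - \frac{21}{25} \approx -0.84$)
$s{\left(T{\left(0 \right)} \right)} F = \frac{1}{4} \left(- \frac{21}{25}\right) = - \frac{21}{100}$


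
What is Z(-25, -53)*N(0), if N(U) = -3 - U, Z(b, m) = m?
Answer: 159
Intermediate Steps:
Z(-25, -53)*N(0) = -53*(-3 - 1*0) = -53*(-3 + 0) = -53*(-3) = 159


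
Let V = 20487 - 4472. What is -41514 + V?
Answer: -25499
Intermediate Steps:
V = 16015
-41514 + V = -41514 + 16015 = -25499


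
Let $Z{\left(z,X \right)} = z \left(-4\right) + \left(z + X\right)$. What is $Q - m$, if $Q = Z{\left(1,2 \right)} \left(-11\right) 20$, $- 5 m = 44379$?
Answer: $\frac{45479}{5} \approx 9095.8$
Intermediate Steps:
$Z{\left(z,X \right)} = X - 3 z$ ($Z{\left(z,X \right)} = - 4 z + \left(X + z\right) = X - 3 z$)
$m = - \frac{44379}{5}$ ($m = \left(- \frac{1}{5}\right) 44379 = - \frac{44379}{5} \approx -8875.8$)
$Q = 220$ ($Q = \left(2 - 3\right) \left(-11\right) 20 = \left(-1\right) \left(-11\right) 20 = 11 \cdot 20 = 220$)
$Q - m = 220 - - \frac{44379}{5} = 220 + \frac{44379}{5} = \frac{45479}{5}$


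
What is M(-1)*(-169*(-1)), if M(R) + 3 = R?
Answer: -676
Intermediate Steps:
M(R) = -3 + R
M(-1)*(-169*(-1)) = (-3 - 1)*(-169*(-1)) = -4*169 = -676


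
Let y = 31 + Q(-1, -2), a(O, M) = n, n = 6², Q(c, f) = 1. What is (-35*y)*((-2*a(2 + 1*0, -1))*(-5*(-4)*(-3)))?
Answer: -4838400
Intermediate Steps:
n = 36
a(O, M) = 36
y = 32 (y = 31 + 1 = 32)
(-35*y)*((-2*a(2 + 1*0, -1))*(-5*(-4)*(-3))) = (-35*32)*((-2*36)*(-5*(-4)*(-3))) = -(-80640)*20*(-3) = -(-80640)*(-60) = -1120*4320 = -4838400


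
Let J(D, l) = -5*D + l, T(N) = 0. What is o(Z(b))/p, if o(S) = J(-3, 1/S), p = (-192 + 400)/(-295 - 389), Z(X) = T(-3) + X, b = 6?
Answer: -399/8 ≈ -49.875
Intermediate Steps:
Z(X) = X (Z(X) = 0 + X = X)
J(D, l) = l - 5*D
p = -52/171 (p = 208/(-684) = 208*(-1/684) = -52/171 ≈ -0.30409)
o(S) = 15 + 1/S (o(S) = 1/S - 5*(-3) = 1/S + 15 = 15 + 1/S)
o(Z(b))/p = (15 + 1/6)/(-52/171) = (15 + 1/6)*(-171/52) = (91/6)*(-171/52) = -399/8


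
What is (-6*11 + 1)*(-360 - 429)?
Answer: 51285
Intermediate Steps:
(-6*11 + 1)*(-360 - 429) = (-66 + 1)*(-789) = -65*(-789) = 51285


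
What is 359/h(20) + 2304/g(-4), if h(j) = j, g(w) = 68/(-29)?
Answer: -327977/340 ≈ -964.64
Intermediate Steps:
g(w) = -68/29 (g(w) = 68*(-1/29) = -68/29)
359/h(20) + 2304/g(-4) = 359/20 + 2304/(-68/29) = 359*(1/20) + 2304*(-29/68) = 359/20 - 16704/17 = -327977/340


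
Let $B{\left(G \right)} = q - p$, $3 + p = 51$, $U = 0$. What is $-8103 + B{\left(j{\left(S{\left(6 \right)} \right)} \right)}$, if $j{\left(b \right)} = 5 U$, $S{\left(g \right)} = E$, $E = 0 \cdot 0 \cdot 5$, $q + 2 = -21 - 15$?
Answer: $-8189$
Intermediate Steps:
$p = 48$ ($p = -3 + 51 = 48$)
$q = -38$ ($q = -2 - 36 = -38$)
$E = 0$ ($E = 0 \cdot 5 = 0$)
$S{\left(g \right)} = 0$
$j{\left(b \right)} = 0$ ($j{\left(b \right)} = 5 \cdot 0 = 0$)
$B{\left(G \right)} = -86$ ($B{\left(G \right)} = -38 - 48 = -86$)
$-8103 + B{\left(j{\left(S{\left(6 \right)} \right)} \right)} = -8103 - 86 = -8189$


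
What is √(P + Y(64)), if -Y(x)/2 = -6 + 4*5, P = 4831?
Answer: √4803 ≈ 69.304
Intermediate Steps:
Y(x) = -28 (Y(x) = -2*(-6 + 4*5) = -2*(-6 + 20) = -2*14 = -28)
√(P + Y(64)) = √(4831 - 28) = √4803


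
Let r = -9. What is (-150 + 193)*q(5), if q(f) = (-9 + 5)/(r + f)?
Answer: 43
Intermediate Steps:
q(f) = -4/(-9 + f) (q(f) = (-9 + 5)/(-9 + f) = -4/(-9 + f))
(-150 + 193)*q(5) = (-150 + 193)*(-4/(-9 + 5)) = 43*(-4/(-4)) = 43*(-4*(-¼)) = 43*1 = 43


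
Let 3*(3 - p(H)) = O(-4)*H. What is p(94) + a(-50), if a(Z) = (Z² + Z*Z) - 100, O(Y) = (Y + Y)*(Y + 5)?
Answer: 15461/3 ≈ 5153.7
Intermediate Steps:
O(Y) = 2*Y*(5 + Y) (O(Y) = (2*Y)*(5 + Y) = 2*Y*(5 + Y))
a(Z) = -100 + 2*Z² (a(Z) = (Z² + Z²) - 100 = 2*Z² - 100 = -100 + 2*Z²)
p(H) = 3 + 8*H/3 (p(H) = 3 - 2*(-4)*(5 - 4)*H/3 = 3 - 2*(-4)*1*H/3 = 3 - (-8)*H/3 = 3 + 8*H/3)
p(94) + a(-50) = (3 + (8/3)*94) + (-100 + 2*(-50)²) = (3 + 752/3) + (-100 + 2*2500) = 761/3 + (-100 + 5000) = 761/3 + 4900 = 15461/3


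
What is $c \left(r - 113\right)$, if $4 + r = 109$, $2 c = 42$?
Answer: $-168$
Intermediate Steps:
$c = 21$ ($c = \frac{1}{2} \cdot 42 = 21$)
$r = 105$ ($r = -4 + 109 = 105$)
$c \left(r - 113\right) = 21 \left(105 - 113\right) = 21 \left(-8\right) = -168$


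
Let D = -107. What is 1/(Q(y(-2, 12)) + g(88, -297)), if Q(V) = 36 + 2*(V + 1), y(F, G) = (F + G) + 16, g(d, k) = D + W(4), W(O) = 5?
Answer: -1/12 ≈ -0.083333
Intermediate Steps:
g(d, k) = -102 (g(d, k) = -107 + 5 = -102)
y(F, G) = 16 + F + G
Q(V) = 38 + 2*V (Q(V) = 36 + 2*(1 + V) = 36 + (2 + 2*V) = 38 + 2*V)
1/(Q(y(-2, 12)) + g(88, -297)) = 1/((38 + 2*(16 - 2 + 12)) - 102) = 1/((38 + 2*26) - 102) = 1/((38 + 52) - 102) = 1/(90 - 102) = 1/(-12) = -1/12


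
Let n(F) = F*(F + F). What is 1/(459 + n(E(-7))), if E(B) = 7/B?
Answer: 1/461 ≈ 0.0021692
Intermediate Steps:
n(F) = 2*F² (n(F) = F*(2*F) = 2*F²)
1/(459 + n(E(-7))) = 1/(459 + 2*(7/(-7))²) = 1/(459 + 2*(7*(-⅐))²) = 1/(459 + 2*(-1)²) = 1/(459 + 2*1) = 1/(459 + 2) = 1/461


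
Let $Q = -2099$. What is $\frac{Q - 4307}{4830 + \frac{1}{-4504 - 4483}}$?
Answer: $- \frac{57570722}{43407209} \approx -1.3263$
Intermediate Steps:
$\frac{Q - 4307}{4830 + \frac{1}{-4504 - 4483}} = \frac{-2099 - 4307}{4830 + \frac{1}{-4504 - 4483}} = - \frac{6406}{4830 + \frac{1}{-4504 - 4483}} = - \frac{6406}{4830 + \frac{1}{-8987}} = - \frac{6406}{4830 - \frac{1}{8987}} = - \frac{6406}{\frac{43407209}{8987}} = \left(-6406\right) \frac{8987}{43407209} = - \frac{57570722}{43407209}$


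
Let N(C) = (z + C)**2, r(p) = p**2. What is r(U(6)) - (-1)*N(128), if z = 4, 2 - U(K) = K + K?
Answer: 17524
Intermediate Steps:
U(K) = 2 - 2*K (U(K) = 2 - (K + K) = 2 - 2*K)
N(C) = (4 + C)**2
r(U(6)) - (-1)*N(128) = (2 - 2*6)**2 - (-1)*(4 + 128)**2 = (2 - 12)**2 - (-1)*132**2 = (-10)**2 - (-1)*17424 = 100 - 1*(-17424) = 100 + 17424 = 17524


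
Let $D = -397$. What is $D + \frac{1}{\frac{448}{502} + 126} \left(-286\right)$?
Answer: $- \frac{489086}{1225} \approx -399.25$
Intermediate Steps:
$D + \frac{1}{\frac{448}{502} + 126} \left(-286\right) = -397 + \frac{1}{\frac{448}{502} + 126} \left(-286\right) = -397 + \frac{1}{448 \cdot \frac{1}{502} + 126} \left(-286\right) = -397 + \frac{1}{\frac{224}{251} + 126} \left(-286\right) = -397 + \frac{1}{\frac{31850}{251}} \left(-286\right) = -397 + \frac{251}{31850} \left(-286\right) = -397 - \frac{2761}{1225} = - \frac{489086}{1225}$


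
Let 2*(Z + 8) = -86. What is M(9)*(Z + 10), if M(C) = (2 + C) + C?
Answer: -820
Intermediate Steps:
Z = -51 (Z = -8 + (1/2)*(-86) = -8 - 43 = -51)
M(C) = 2 + 2*C
M(9)*(Z + 10) = (2 + 2*9)*(-51 + 10) = (2 + 18)*(-41) = 20*(-41) = -820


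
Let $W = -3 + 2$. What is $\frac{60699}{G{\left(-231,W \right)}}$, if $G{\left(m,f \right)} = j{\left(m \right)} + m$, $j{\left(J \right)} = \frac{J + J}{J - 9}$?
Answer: $- \frac{2427960}{9163} \approx -264.97$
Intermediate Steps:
$W = -1$
$j{\left(J \right)} = \frac{2 J}{-9 + J}$
$G{\left(m,f \right)} = m + \frac{2 m}{-9 + m}$ ($G{\left(m,f \right)} = \frac{2 m}{-9 + m} + m = m + \frac{2 m}{-9 + m}$)
$\frac{60699}{G{\left(-231,W \right)}} = \frac{60699}{\left(-231\right) \frac{1}{-9 - 231} \left(-7 - 231\right)} = \frac{60699}{\left(-231\right) \frac{1}{-240} \left(-238\right)} = \frac{60699}{\left(-231\right) \left(- \frac{1}{240}\right) \left(-238\right)} = \frac{60699}{- \frac{9163}{40}} = 60699 \left(- \frac{40}{9163}\right) = - \frac{2427960}{9163}$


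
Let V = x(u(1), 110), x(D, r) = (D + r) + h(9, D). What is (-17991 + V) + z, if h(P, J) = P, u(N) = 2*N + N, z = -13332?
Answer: -31201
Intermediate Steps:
u(N) = 3*N
x(D, r) = 9 + D + r (x(D, r) = (D + r) + 9 = 9 + D + r)
V = 122 (V = 9 + 3*1 + 110 = 9 + 3 + 110 = 122)
(-17991 + V) + z = (-17991 + 122) - 13332 = -17869 - 13332 = -31201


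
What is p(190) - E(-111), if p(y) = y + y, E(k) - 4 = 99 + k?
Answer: 388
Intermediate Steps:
E(k) = 103 + k (E(k) = 4 + (99 + k) = 103 + k)
p(y) = 2*y
p(190) - E(-111) = 2*190 - (103 - 111) = 380 - 1*(-8) = 380 + 8 = 388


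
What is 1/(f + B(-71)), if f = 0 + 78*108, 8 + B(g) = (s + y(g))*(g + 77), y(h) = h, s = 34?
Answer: 1/8194 ≈ 0.00012204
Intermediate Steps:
B(g) = -8 + (34 + g)*(77 + g) (B(g) = -8 + (34 + g)*(g + 77) = -8 + (34 + g)*(77 + g))
f = 8424 (f = 0 + 8424 = 8424)
1/(f + B(-71)) = 1/(8424 + (2610 + (-71)**2 + 111*(-71))) = 1/(8424 + (2610 + 5041 - 7881)) = 1/(8424 - 230) = 1/8194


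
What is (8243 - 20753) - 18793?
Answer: -31303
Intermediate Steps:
(8243 - 20753) - 18793 = -12510 - 18793 = -31303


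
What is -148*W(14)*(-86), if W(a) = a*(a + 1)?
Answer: 2672880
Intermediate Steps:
W(a) = a*(1 + a)
-148*W(14)*(-86) = -2072*(1 + 14)*(-86) = -2072*15*(-86) = -148*210*(-86) = -31080*(-86) = 2672880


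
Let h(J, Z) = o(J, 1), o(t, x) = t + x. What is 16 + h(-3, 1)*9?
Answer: -2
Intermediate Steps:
h(J, Z) = 1 + J (h(J, Z) = J + 1 = 1 + J)
16 + h(-3, 1)*9 = 16 + (1 - 3)*9 = 16 - 2*9 = 16 - 18 = -2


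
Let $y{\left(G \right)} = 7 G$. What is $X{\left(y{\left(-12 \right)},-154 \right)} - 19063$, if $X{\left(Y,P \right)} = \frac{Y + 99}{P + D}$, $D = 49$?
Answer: $- \frac{133442}{7} \approx -19063.0$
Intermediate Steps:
$X{\left(Y,P \right)} = \frac{99 + Y}{49 + P}$ ($X{\left(Y,P \right)} = \frac{Y + 99}{P + 49} = \frac{99 + Y}{49 + P}$)
$X{\left(y{\left(-12 \right)},-154 \right)} - 19063 = \frac{99 + 7 \left(-12\right)}{49 - 154} - 19063 = \frac{99 - 84}{-105} - 19063 = \left(- \frac{1}{105}\right) 15 - 19063 = - \frac{1}{7} - 19063 = - \frac{133442}{7}$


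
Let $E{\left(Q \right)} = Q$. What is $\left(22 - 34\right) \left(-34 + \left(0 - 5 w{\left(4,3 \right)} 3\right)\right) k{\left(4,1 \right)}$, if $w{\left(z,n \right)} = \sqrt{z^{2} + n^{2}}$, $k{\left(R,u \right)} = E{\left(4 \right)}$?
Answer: $5232$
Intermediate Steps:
$k{\left(R,u \right)} = 4$
$w{\left(z,n \right)} = \sqrt{n^{2} + z^{2}}$
$\left(22 - 34\right) \left(-34 + \left(0 - 5 w{\left(4,3 \right)} 3\right)\right) k{\left(4,1 \right)} = \left(22 - 34\right) \left(-34 + \left(0 - 5 \sqrt{3^{2} + 4^{2}} \cdot 3\right)\right) 4 = \left(22 - 34\right) \left(-34 + \left(0 - 5 \sqrt{9 + 16} \cdot 3\right)\right) 4 = - 12 \left(-34 + \left(0 - 5 \sqrt{25} \cdot 3\right)\right) 4 = - 12 \left(-34 + \left(0 - 5 \cdot 5 \cdot 3\right)\right) 4 = - 12 \left(-34 + \left(0 - 75\right)\right) 4 = - 12 \left(-34 - 75\right) 4 = \left(-12\right) \left(-109\right) 4 = 1308 \cdot 4 = 5232$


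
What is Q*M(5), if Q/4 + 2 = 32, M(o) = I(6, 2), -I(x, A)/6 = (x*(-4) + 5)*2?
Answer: 27360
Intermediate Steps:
I(x, A) = -60 + 48*x (I(x, A) = -6*(x*(-4) + 5)*2 = -6*(-4*x + 5)*2 = -6*(5 - 4*x)*2 = -6*(10 - 8*x) = -60 + 48*x)
M(o) = 228 (M(o) = -60 + 48*6 = -60 + 288 = 228)
Q = 120 (Q = -8 + 4*32 = -8 + 128 = 120)
Q*M(5) = 120*228 = 27360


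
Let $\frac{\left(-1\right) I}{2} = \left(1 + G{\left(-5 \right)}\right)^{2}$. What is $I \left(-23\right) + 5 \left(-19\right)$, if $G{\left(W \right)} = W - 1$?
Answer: $1055$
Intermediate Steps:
$G{\left(W \right)} = -1 + W$
$I = -50$ ($I = - 2 \left(1 - 6\right)^{2} = - 2 \left(-5\right)^{2} = \left(-2\right) 25 = -50$)
$I \left(-23\right) + 5 \left(-19\right) = \left(-50\right) \left(-23\right) + 5 \left(-19\right) = 1150 - 95 = 1055$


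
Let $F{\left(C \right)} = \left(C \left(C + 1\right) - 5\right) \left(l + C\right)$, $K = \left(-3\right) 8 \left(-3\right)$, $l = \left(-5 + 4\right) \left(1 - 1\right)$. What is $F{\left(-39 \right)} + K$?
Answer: $-57531$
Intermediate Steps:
$l = 0$ ($l = \left(-1\right) 0 = 0$)
$K = 72$ ($K = \left(-24\right) \left(-3\right) = 72$)
$F{\left(C \right)} = C \left(-5 + C \left(1 + C\right)\right)$ ($F{\left(C \right)} = \left(C \left(C + 1\right) - 5\right) \left(0 + C\right) = \left(C \left(1 + C\right) - 5\right) C = \left(-5 + C \left(1 + C\right)\right) C = C \left(-5 + C \left(1 + C\right)\right)$)
$F{\left(-39 \right)} + K = - 39 \left(-5 - 39 + \left(-39\right)^{2}\right) + 72 = - 39 \left(-5 - 39 + 1521\right) + 72 = \left(-39\right) 1477 + 72 = -57603 + 72 = -57531$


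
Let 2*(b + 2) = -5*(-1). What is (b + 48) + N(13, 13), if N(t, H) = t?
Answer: 123/2 ≈ 61.500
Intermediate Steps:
b = ½ (b = -2 + (-5*(-1))/2 = -2 + (½)*5 = -2 + 5/2 = ½ ≈ 0.50000)
(b + 48) + N(13, 13) = (½ + 48) + 13 = 97/2 + 13 = 123/2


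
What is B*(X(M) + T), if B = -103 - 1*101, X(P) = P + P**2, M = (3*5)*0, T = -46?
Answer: 9384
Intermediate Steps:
M = 0 (M = 15*0 = 0)
B = -204 (B = -103 - 101 = -204)
B*(X(M) + T) = -204*(0*(1 + 0) - 46) = -204*(0*1 - 46) = -204*(0 - 46) = -204*(-46) = 9384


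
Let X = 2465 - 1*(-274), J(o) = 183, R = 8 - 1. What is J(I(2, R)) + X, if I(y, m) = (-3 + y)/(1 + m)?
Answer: 2922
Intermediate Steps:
R = 7
I(y, m) = (-3 + y)/(1 + m)
X = 2739 (X = 2465 + 274 = 2739)
J(I(2, R)) + X = 183 + 2739 = 2922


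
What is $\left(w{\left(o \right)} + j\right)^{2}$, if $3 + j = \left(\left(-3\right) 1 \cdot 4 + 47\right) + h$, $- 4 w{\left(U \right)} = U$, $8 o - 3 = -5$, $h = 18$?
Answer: $\frac{641601}{256} \approx 2506.3$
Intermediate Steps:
$o = - \frac{1}{4}$ ($o = \frac{3}{8} + \frac{1}{8} \left(-5\right) = \frac{3}{8} - \frac{5}{8} = - \frac{1}{4} \approx -0.25$)
$w{\left(U \right)} = - \frac{U}{4}$
$j = 50$ ($j = -3 + \left(\left(\left(-3\right) 1 \cdot 4 + 47\right) + 18\right) = -3 + \left(\left(\left(-3\right) 4 + 47\right) + 18\right) = -3 + \left(\left(-12 + 47\right) + 18\right) = -3 + \left(35 + 18\right) = -3 + 53 = 50$)
$\left(w{\left(o \right)} + j\right)^{2} = \left(\left(- \frac{1}{4}\right) \left(- \frac{1}{4}\right) + 50\right)^{2} = \left(\frac{1}{16} + 50\right)^{2} = \left(\frac{801}{16}\right)^{2} = \frac{641601}{256}$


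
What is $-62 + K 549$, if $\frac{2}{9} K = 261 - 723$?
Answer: $-1141433$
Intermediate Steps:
$K = -2079$ ($K = \frac{9 \left(261 - 723\right)}{2} = \frac{9}{2} \left(-462\right) = -2079$)
$-62 + K 549 = -62 - 1141371 = -1141433$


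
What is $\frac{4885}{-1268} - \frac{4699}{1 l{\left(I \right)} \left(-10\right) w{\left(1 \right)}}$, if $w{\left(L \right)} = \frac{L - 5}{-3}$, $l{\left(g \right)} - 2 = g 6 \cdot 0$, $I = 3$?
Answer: $\frac{4371049}{25360} \approx 172.36$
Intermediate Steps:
$l{\left(g \right)} = 2$ ($l{\left(g \right)} = 2 + g 6 \cdot 0 = 2 + 6 g 0 = 2 + 0 = 2$)
$w{\left(L \right)} = \frac{5}{3} - \frac{L}{3}$ ($w{\left(L \right)} = \left(-5 + L\right) \left(- \frac{1}{3}\right) = \frac{5}{3} - \frac{L}{3}$)
$\frac{4885}{-1268} - \frac{4699}{1 l{\left(I \right)} \left(-10\right) w{\left(1 \right)}} = \frac{4885}{-1268} - \frac{4699}{1 \cdot 2 \left(-10\right) \left(\frac{5}{3} - \frac{1}{3}\right)} = 4885 \left(- \frac{1}{1268}\right) - \frac{4699}{2 \left(-10\right) \left(\frac{5}{3} - \frac{1}{3}\right)} = - \frac{4885}{1268} - \frac{4699}{\left(-20\right) \frac{4}{3}} = - \frac{4885}{1268} - \frac{4699}{- \frac{80}{3}} = - \frac{4885}{1268} - - \frac{14097}{80} = - \frac{4885}{1268} + \frac{14097}{80} = \frac{4371049}{25360}$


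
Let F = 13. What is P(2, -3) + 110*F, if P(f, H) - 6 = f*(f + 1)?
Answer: 1442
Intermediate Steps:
P(f, H) = 6 + f*(1 + f) (P(f, H) = 6 + f*(f + 1) = 6 + f*(1 + f))
P(2, -3) + 110*F = (6 + 2 + 2**2) + 110*13 = (6 + 2 + 4) + 1430 = 12 + 1430 = 1442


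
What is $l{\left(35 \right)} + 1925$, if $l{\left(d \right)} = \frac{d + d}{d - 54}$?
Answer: $\frac{36505}{19} \approx 1921.3$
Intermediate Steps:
$l{\left(d \right)} = \frac{2 d}{-54 + d}$
$l{\left(35 \right)} + 1925 = 2 \cdot 35 \frac{1}{-54 + 35} + 1925 = 2 \cdot 35 \frac{1}{-19} + 1925 = 2 \cdot 35 \left(- \frac{1}{19}\right) + 1925 = - \frac{70}{19} + 1925 = \frac{36505}{19}$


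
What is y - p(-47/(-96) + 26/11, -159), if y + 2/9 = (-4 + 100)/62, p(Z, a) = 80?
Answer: -21950/279 ≈ -78.674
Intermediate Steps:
y = 370/279 (y = -2/9 + (-4 + 100)/62 = -2/9 + 96*(1/62) = -2/9 + 48/31 = 370/279 ≈ 1.3262)
y - p(-47/(-96) + 26/11, -159) = 370/279 - 1*80 = 370/279 - 80 = -21950/279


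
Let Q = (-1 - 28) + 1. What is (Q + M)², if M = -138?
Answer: 27556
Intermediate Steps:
Q = -28 (Q = -29 + 1 = -28)
(Q + M)² = (-28 - 138)² = (-166)² = 27556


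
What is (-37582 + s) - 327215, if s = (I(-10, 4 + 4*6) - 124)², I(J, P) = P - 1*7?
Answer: -354188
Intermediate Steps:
I(J, P) = -7 + P (I(J, P) = P - 7 = -7 + P)
s = 10609 (s = ((-7 + (4 + 4*6)) - 124)² = ((-7 + (4 + 24)) - 124)² = ((-7 + 28) - 124)² = (21 - 124)² = (-103)² = 10609)
(-37582 + s) - 327215 = (-37582 + 10609) - 327215 = -26973 - 327215 = -354188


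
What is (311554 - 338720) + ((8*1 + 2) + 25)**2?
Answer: -25941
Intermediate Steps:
(311554 - 338720) + ((8*1 + 2) + 25)**2 = -27166 + ((8 + 2) + 25)**2 = -27166 + (10 + 25)**2 = -27166 + 35**2 = -27166 + 1225 = -25941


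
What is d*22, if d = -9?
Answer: -198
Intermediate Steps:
d*22 = -9*22 = -198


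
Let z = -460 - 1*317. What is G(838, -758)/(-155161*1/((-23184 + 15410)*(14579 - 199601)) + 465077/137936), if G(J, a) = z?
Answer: -38539543192781904/167231807382865 ≈ -230.46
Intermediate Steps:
z = -777 (z = -460 - 317 = -777)
G(J, a) = -777
G(838, -758)/(-155161*1/((-23184 + 15410)*(14579 - 199601)) + 465077/137936) = -777/(-155161*1/((-23184 + 15410)*(14579 - 199601)) + 465077/137936) = -777/(-155161/((-185022*(-7774))) + 465077*(1/137936)) = -777/(-155161/1438361028 + 465077/137936) = -777/167231807382865/49600441689552 = -777*49600441689552/167231807382865 = -38539543192781904/167231807382865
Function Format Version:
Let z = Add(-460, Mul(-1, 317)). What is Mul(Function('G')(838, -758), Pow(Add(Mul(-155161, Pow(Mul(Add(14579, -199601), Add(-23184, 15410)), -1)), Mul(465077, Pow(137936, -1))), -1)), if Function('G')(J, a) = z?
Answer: Rational(-38539543192781904, 167231807382865) ≈ -230.46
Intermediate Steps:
z = -777 (z = Add(-460, -317) = -777)
Function('G')(J, a) = -777
Mul(Function('G')(838, -758), Pow(Add(Mul(-155161, Pow(Mul(Add(14579, -199601), Add(-23184, 15410)), -1)), Mul(465077, Pow(137936, -1))), -1)) = Mul(-777, Pow(Add(Mul(-155161, Pow(Mul(Add(14579, -199601), Add(-23184, 15410)), -1)), Mul(465077, Pow(137936, -1))), -1)) = Mul(-777, Pow(Add(Mul(-155161, Pow(Mul(-185022, -7774), -1)), Mul(465077, Rational(1, 137936))), -1)) = Mul(-777, Pow(Add(Mul(-155161, Pow(1438361028, -1)), Rational(465077, 137936)), -1)) = Mul(-777, Pow(Add(Mul(-155161, Rational(1, 1438361028)), Rational(465077, 137936)), -1)) = Mul(-777, Pow(Add(Rational(-155161, 1438361028), Rational(465077, 137936)), -1)) = Mul(-777, Pow(Rational(167231807382865, 49600441689552), -1)) = Mul(-777, Rational(49600441689552, 167231807382865)) = Rational(-38539543192781904, 167231807382865)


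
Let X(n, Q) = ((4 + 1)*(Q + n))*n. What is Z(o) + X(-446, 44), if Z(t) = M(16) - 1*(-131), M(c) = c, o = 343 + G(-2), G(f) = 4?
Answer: 896607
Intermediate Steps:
o = 347 (o = 343 + 4 = 347)
Z(t) = 147 (Z(t) = 16 - 1*(-131) = 16 + 131 = 147)
X(n, Q) = n*(5*Q + 5*n) (X(n, Q) = (5*(Q + n))*n = (5*Q + 5*n)*n = n*(5*Q + 5*n))
Z(o) + X(-446, 44) = 147 + 5*(-446)*(44 - 446) = 147 + 5*(-446)*(-402) = 147 + 896460 = 896607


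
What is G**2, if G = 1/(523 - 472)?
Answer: 1/2601 ≈ 0.00038447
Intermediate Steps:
G = 1/51 ≈ 0.019608
G**2 = (1/51)**2 = 1/2601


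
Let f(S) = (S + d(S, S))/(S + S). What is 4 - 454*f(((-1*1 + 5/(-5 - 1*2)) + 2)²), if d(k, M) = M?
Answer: -450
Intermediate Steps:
f(S) = 1 (f(S) = (S + S)/(S + S) = (2*S)/((2*S)) = (2*S)*(1/(2*S)) = 1)
4 - 454*f(((-1*1 + 5/(-5 - 1*2)) + 2)²) = 4 - 454*1 = 4 - 454 = -450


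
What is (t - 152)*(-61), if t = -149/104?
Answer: 973377/104 ≈ 9359.4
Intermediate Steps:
t = -149/104 (t = -149*1/104 = -149/104 ≈ -1.4327)
(t - 152)*(-61) = (-149/104 - 152)*(-61) = -15957/104*(-61) = 973377/104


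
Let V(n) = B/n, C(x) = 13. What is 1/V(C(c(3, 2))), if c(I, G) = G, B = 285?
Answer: 13/285 ≈ 0.045614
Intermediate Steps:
V(n) = 285/n
1/V(C(c(3, 2))) = 1/(285/13) = 13/285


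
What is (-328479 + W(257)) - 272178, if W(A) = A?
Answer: -600400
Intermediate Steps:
(-328479 + W(257)) - 272178 = (-328479 + 257) - 272178 = -328222 - 272178 = -600400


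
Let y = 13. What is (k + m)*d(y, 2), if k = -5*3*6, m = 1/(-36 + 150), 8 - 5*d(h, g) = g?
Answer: -10259/95 ≈ -107.99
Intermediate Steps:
d(h, g) = 8/5 - g/5
m = 1/114 ≈ 0.0087719
k = -90 (k = -15*6 = -90)
(k + m)*d(y, 2) = (-90 + 1/114)*(8/5 - ⅕*2) = -10259*(8/5 - ⅖)/114 = -10259/114*6/5 = -10259/95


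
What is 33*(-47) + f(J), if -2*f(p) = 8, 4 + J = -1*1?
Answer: -1555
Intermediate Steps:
J = -5 (J = -4 - 1*1 = -4 - 1 = -5)
f(p) = -4 (f(p) = -½*8 = -4)
33*(-47) + f(J) = 33*(-47) - 4 = -1551 - 4 = -1555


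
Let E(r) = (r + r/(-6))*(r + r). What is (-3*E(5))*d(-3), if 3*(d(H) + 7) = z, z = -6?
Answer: 1125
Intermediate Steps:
E(r) = 5*r**2/3 (E(r) = (r + r*(-1/6))*(2*r) = (r - r/6)*(2*r) = (5*r/6)*(2*r) = 5*r**2/3)
d(H) = -9 (d(H) = -7 + (1/3)*(-6) = -7 - 2 = -9)
(-3*E(5))*d(-3) = -5*5**2*(-9) = -5*25*(-9) = -3*125/3*(-9) = -125*(-9) = 1125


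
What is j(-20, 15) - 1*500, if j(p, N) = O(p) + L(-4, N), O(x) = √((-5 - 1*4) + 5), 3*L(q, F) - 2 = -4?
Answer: -1502/3 + 2*I ≈ -500.67 + 2.0*I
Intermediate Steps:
L(q, F) = -⅔ (L(q, F) = ⅔ + (⅓)*(-4) = ⅔ - 4/3 = -⅔)
O(x) = 2*I (O(x) = √((-5 - 4) + 5) = √(-9 + 5) = √(-4) = 2*I)
j(p, N) = -⅔ + 2*I (j(p, N) = 2*I - ⅔ = -⅔ + 2*I)
j(-20, 15) - 1*500 = (-⅔ + 2*I) - 1*500 = (-⅔ + 2*I) - 500 = -1502/3 + 2*I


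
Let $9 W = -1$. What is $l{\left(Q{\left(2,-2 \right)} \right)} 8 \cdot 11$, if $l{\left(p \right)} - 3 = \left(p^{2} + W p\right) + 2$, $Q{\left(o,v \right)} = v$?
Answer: $\frac{7304}{9} \approx 811.56$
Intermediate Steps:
$W = - \frac{1}{9}$ ($W = \frac{1}{9} \left(-1\right) = - \frac{1}{9} \approx -0.11111$)
$l{\left(p \right)} = 5 + p^{2} - \frac{p}{9}$ ($l{\left(p \right)} = 3 + \left(\left(p^{2} - \frac{p}{9}\right) + 2\right) = 3 + \left(2 + p^{2} - \frac{p}{9}\right) = 5 + p^{2} - \frac{p}{9}$)
$l{\left(Q{\left(2,-2 \right)} \right)} 8 \cdot 11 = \left(5 + \left(-2\right)^{2} - - \frac{2}{9}\right) 8 \cdot 11 = \left(5 + 4 + \frac{2}{9}\right) 8 \cdot 11 = \frac{83}{9} \cdot 8 \cdot 11 = \frac{664}{9} \cdot 11 = \frac{7304}{9}$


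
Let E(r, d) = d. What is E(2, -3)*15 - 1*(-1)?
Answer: -44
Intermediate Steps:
E(2, -3)*15 - 1*(-1) = -3*15 - 1*(-1) = -45 + 1 = -44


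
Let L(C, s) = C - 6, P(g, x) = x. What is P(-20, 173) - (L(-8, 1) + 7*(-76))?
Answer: 719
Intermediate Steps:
L(C, s) = -6 + C
P(-20, 173) - (L(-8, 1) + 7*(-76)) = 173 - ((-6 - 8) + 7*(-76)) = 173 - (-14 - 532) = 173 - 1*(-546) = 173 + 546 = 719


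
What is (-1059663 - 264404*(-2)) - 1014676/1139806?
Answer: -302536364403/569903 ≈ -5.3086e+5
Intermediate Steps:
(-1059663 - 264404*(-2)) - 1014676/1139806 = (-1059663 + 528808) - 1014676*1/1139806 = -530855 - 507338/569903 = -302536364403/569903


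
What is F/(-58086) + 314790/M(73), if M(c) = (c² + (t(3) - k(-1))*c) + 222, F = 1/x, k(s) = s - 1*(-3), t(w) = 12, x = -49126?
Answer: 81660327404611/1629367249356 ≈ 50.118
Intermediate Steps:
k(s) = 3 + s (k(s) = s + 3 = 3 + s)
F = -1/49126 (F = 1/(-49126) = -1/49126 ≈ -2.0356e-5)
M(c) = 222 + c² + 10*c (M(c) = (c² + (12 - (3 - 1))*c) + 222 = (c² + (12 - 1*2)*c) + 222 = (c² + (12 - 2)*c) + 222 = (c² + 10*c) + 222 = 222 + c² + 10*c)
F/(-58086) + 314790/M(73) = -1/49126/(-58086) + 314790/(222 + 73² + 10*73) = -1/49126*(-1/58086) + 314790/(222 + 5329 + 730) = 1/2853532836 + 314790/6281 = 81660327404611/1629367249356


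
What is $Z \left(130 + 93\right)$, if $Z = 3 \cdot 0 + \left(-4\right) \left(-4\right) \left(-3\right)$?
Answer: $-10704$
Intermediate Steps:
$Z = -48$ ($Z = 0 + 16 \left(-3\right) = 0 - 48 = -48$)
$Z \left(130 + 93\right) = - 48 \left(130 + 93\right) = \left(-48\right) 223 = -10704$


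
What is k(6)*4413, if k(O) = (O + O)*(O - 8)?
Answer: -105912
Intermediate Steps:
k(O) = 2*O*(-8 + O) (k(O) = (2*O)*(-8 + O) = 2*O*(-8 + O))
k(6)*4413 = (2*6*(-8 + 6))*4413 = (2*6*(-2))*4413 = -24*4413 = -105912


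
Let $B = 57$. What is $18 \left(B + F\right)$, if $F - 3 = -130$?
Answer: $-1260$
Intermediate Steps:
$F = -127$ ($F = 3 - 130 = -127$)
$18 \left(B + F\right) = 18 \left(57 - 127\right) = 18 \left(-70\right) = -1260$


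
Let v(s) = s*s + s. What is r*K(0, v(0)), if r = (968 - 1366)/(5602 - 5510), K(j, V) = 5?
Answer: -995/46 ≈ -21.630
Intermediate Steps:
v(s) = s + s² (v(s) = s² + s = s + s²)
r = -199/46 (r = -398/92 = -398*1/92 = -199/46 ≈ -4.3261)
r*K(0, v(0)) = -199/46*5 = -995/46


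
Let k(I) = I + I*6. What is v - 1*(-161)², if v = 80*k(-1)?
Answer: -26481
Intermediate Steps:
k(I) = 7*I (k(I) = I + 6*I = 7*I)
v = -560 (v = 80*(7*(-1)) = 80*(-7) = -560)
v - 1*(-161)² = -560 - 1*(-161)² = -560 - 1*25921 = -560 - 25921 = -26481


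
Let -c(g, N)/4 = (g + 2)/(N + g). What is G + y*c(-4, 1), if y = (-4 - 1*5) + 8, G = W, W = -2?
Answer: 2/3 ≈ 0.66667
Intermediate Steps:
c(g, N) = -4*(2 + g)/(N + g) (c(g, N) = -4*(g + 2)/(N + g) = -4*(2 + g)/(N + g))
G = -2
y = -1 (y = (-4 - 5) + 8 = -9 + 8 = -1)
G + y*c(-4, 1) = -2 - 4*(-2 - 1*(-4))/(1 - 4) = -2 - 4*(-2 + 4)/(-3) = -2 - 4*(-1)*2/3 = -2 - 1*(-8/3) = -2 + 8/3 = 2/3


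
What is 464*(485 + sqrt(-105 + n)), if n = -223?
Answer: 225040 + 928*I*sqrt(82) ≈ 2.2504e+5 + 8403.4*I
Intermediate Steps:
464*(485 + sqrt(-105 + n)) = 464*(485 + sqrt(-105 - 223)) = 464*(485 + sqrt(-328)) = 464*(485 + 2*I*sqrt(82)) = 225040 + 928*I*sqrt(82)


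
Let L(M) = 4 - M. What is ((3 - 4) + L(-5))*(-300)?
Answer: -2400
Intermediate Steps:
((3 - 4) + L(-5))*(-300) = ((3 - 4) + (4 - 1*(-5)))*(-300) = (-1 + (4 + 5))*(-300) = (-1 + 9)*(-300) = 8*(-300) = -2400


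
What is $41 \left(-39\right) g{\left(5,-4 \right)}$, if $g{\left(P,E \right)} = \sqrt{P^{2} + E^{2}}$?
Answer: $- 1599 \sqrt{41} \approx -10239.0$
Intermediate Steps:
$g{\left(P,E \right)} = \sqrt{E^{2} + P^{2}}$
$41 \left(-39\right) g{\left(5,-4 \right)} = 41 \left(-39\right) \sqrt{\left(-4\right)^{2} + 5^{2}} = - 1599 \sqrt{16 + 25} = - 1599 \sqrt{41}$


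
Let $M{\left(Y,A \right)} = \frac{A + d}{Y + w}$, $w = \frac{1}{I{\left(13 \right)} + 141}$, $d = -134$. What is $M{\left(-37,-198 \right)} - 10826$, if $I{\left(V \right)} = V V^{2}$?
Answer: $- \frac{935726914}{86505} \approx -10817.0$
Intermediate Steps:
$I{\left(V \right)} = V^{3}$
$w = \frac{1}{2338}$ ($w = \frac{1}{13^{3} + 141} = \frac{1}{2197 + 141} = \frac{1}{2338} \approx 0.00042772$)
$M{\left(Y,A \right)} = \frac{-134 + A}{\frac{1}{2338} + Y}$ ($M{\left(Y,A \right)} = \frac{A - 134}{Y + \frac{1}{2338}} = \frac{-134 + A}{\frac{1}{2338} + Y}$)
$M{\left(-37,-198 \right)} - 10826 = \frac{2338 \left(-134 - 198\right)}{1 + 2338 \left(-37\right)} - 10826 = 2338 \frac{1}{1 - 86506} \left(-332\right) - 10826 = 2338 \frac{1}{-86505} \left(-332\right) - 10826 = 2338 \left(- \frac{1}{86505}\right) \left(-332\right) - 10826 = \frac{776216}{86505} - 10826 = - \frac{935726914}{86505}$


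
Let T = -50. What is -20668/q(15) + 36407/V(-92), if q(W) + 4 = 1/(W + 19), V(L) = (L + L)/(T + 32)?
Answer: 108884009/12420 ≈ 8766.8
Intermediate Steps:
V(L) = -L/9 (V(L) = (L + L)/(-50 + 32) = (2*L)/(-18) = (2*L)*(-1/18) = -L/9)
q(W) = -4 + 1/(19 + W) (q(W) = -4 + 1/(W + 19) = -4 + 1/(19 + W))
-20668/q(15) + 36407/V(-92) = -20668*(19 + 15)/(-75 - 4*15) + 36407/((-⅑*(-92))) = -20668*34/(-75 - 60) + 36407/(92/9) = -20668/((1/34)*(-135)) + 36407*(9/92) = -20668/(-135/34) + 327663/92 = -20668*(-34/135) + 327663/92 = 702712/135 + 327663/92 = 108884009/12420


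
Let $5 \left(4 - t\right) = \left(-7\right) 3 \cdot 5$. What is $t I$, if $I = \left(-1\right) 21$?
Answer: $-525$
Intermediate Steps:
$t = 25$ ($t = 4 - \frac{\left(-7\right) 3 \cdot 5}{5} = 4 - \frac{\left(-21\right) 5}{5} = 4 - -21 = 4 + 21 = 25$)
$I = -21$
$t I = 25 \left(-21\right) = -525$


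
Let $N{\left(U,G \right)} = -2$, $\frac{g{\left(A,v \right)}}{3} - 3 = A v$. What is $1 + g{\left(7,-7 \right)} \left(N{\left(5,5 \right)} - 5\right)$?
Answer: $967$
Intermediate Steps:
$g{\left(A,v \right)} = 9 + 3 A v$
$1 + g{\left(7,-7 \right)} \left(N{\left(5,5 \right)} - 5\right) = 1 + \left(9 + 3 \cdot 7 \left(-7\right)\right) \left(-2 - 5\right) = 1 + \left(9 - 147\right) \left(-7\right) = 1 - -966 = 1 + 966 = 967$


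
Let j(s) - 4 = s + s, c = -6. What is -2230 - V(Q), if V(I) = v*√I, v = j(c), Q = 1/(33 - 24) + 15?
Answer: -2230 + 16*√34/3 ≈ -2198.9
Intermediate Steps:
Q = 136/9 (Q = 1/9 + 15 = ⅑ + 15 = 136/9 ≈ 15.111)
j(s) = 4 + 2*s (j(s) = 4 + (s + s) = 4 + 2*s)
v = -8 (v = 4 + 2*(-6) = 4 - 12 = -8)
V(I) = -8*√I
-2230 - V(Q) = -2230 - (-8)*√(136/9) = -2230 - (-8)*2*√34/3 = -2230 - (-16)*√34/3 = -2230 + 16*√34/3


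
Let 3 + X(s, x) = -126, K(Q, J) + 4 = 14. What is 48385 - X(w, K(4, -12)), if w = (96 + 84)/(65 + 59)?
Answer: 48514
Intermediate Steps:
K(Q, J) = 10 (K(Q, J) = -4 + 14 = 10)
w = 45/31 (w = 180/124 = 180*(1/124) = 45/31 ≈ 1.4516)
X(s, x) = -129 (X(s, x) = -3 - 126 = -129)
48385 - X(w, K(4, -12)) = 48385 - 1*(-129) = 48385 + 129 = 48514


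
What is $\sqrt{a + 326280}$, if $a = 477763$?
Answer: $\sqrt{804043} \approx 896.68$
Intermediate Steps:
$\sqrt{a + 326280} = \sqrt{477763 + 326280} = \sqrt{804043}$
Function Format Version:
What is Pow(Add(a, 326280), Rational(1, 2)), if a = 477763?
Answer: Pow(804043, Rational(1, 2)) ≈ 896.68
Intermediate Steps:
Pow(Add(a, 326280), Rational(1, 2)) = Pow(Add(477763, 326280), Rational(1, 2)) = Pow(804043, Rational(1, 2))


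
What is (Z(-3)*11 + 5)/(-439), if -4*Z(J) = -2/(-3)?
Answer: -19/2634 ≈ -0.0072134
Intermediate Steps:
Z(J) = -⅙ (Z(J) = -(-1)/(2*(-3)) = -(-1)*(-1)/(2*3) = -¼*⅔ = -⅙)
(Z(-3)*11 + 5)/(-439) = (-⅙*11 + 5)/(-439) = (-11/6 + 5)*(-1/439) = (19/6)*(-1/439) = -19/2634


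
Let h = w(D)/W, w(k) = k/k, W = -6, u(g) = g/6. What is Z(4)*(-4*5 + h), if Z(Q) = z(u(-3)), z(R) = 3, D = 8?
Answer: -121/2 ≈ -60.500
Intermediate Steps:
u(g) = g/6 (u(g) = g*(⅙) = g/6)
Z(Q) = 3
w(k) = 1
h = -⅙ (h = 1/(-6) = 1*(-⅙) = -⅙ ≈ -0.16667)
Z(4)*(-4*5 + h) = 3*(-4*5 - ⅙) = 3*(-20 - ⅙) = 3*(-121/6) = -121/2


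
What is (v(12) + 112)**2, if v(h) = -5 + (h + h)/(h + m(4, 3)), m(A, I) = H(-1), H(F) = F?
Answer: 1442401/121 ≈ 11921.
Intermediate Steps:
m(A, I) = -1
v(h) = -5 + 2*h/(-1 + h) (v(h) = -5 + (h + h)/(h - 1) = -5 + (2*h)/(-1 + h) = -5 + 2*h/(-1 + h))
(v(12) + 112)**2 = ((5 - 3*12)/(-1 + 12) + 112)**2 = ((5 - 36)/11 + 112)**2 = ((1/11)*(-31) + 112)**2 = (-31/11 + 112)**2 = (1201/11)**2 = 1442401/121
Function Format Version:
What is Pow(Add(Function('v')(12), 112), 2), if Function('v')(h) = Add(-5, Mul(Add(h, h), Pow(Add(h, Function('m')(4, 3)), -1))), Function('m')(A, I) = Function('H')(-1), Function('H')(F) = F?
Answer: Rational(1442401, 121) ≈ 11921.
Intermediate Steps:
Function('m')(A, I) = -1
Function('v')(h) = Add(-5, Mul(2, h, Pow(Add(-1, h), -1))) (Function('v')(h) = Add(-5, Mul(Add(h, h), Pow(Add(h, -1), -1))) = Add(-5, Mul(Mul(2, h), Pow(Add(-1, h), -1))) = Add(-5, Mul(2, h, Pow(Add(-1, h), -1))))
Pow(Add(Function('v')(12), 112), 2) = Pow(Add(Mul(Pow(Add(-1, 12), -1), Add(5, Mul(-3, 12))), 112), 2) = Pow(Add(Mul(Pow(11, -1), Add(5, -36)), 112), 2) = Pow(Add(Mul(Rational(1, 11), -31), 112), 2) = Pow(Add(Rational(-31, 11), 112), 2) = Pow(Rational(1201, 11), 2) = Rational(1442401, 121)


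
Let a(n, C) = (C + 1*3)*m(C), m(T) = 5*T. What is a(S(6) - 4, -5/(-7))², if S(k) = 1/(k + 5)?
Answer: 422500/2401 ≈ 175.97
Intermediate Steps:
S(k) = 1/(5 + k)
a(n, C) = 5*C*(3 + C) (a(n, C) = (C + 1*3)*(5*C) = (C + 3)*(5*C) = (3 + C)*(5*C) = 5*C*(3 + C))
a(S(6) - 4, -5/(-7))² = (5*(-5/(-7))*(3 - 5/(-7)))² = (5*(-5*(-⅐))*(3 - 5*(-⅐)))² = (5*(5/7)*(3 + 5/7))² = (5*(5/7)*(26/7))² = (650/49)² = 422500/2401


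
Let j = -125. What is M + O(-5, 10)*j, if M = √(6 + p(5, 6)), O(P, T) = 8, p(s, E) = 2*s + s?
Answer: -1000 + √21 ≈ -995.42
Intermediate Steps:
p(s, E) = 3*s
M = √21 (M = √(6 + 3*5) = √(6 + 15) = √21 ≈ 4.5826)
M + O(-5, 10)*j = √21 + 8*(-125) = √21 - 1000 = -1000 + √21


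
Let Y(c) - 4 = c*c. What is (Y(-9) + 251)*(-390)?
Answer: -131040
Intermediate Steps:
Y(c) = 4 + c**2 (Y(c) = 4 + c*c = 4 + c**2)
(Y(-9) + 251)*(-390) = ((4 + (-9)**2) + 251)*(-390) = ((4 + 81) + 251)*(-390) = (85 + 251)*(-390) = 336*(-390) = -131040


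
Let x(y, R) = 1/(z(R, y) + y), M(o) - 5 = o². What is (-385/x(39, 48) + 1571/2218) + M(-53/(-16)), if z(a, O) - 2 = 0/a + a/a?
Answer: -4585991891/283904 ≈ -16153.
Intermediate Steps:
M(o) = 5 + o²
z(a, O) = 3 (z(a, O) = 2 + (0/a + a/a) = 2 + (0 + 1) = 2 + 1 = 3)
x(y, R) = 1/(3 + y)
(-385/x(39, 48) + 1571/2218) + M(-53/(-16)) = (-385/(1/(3 + 39)) + 1571/2218) + (5 + (-53/(-16))²) = (-385/(1/42) + 1571*(1/2218)) + (5 + (-53*(-1/16))²) = (-385/1/42 + 1571/2218) + (5 + (53/16)²) = (-385*42 + 1571/2218) + (5 + 2809/256) = (-16170 + 1571/2218) + 4089/256 = -35863489/2218 + 4089/256 = -4585991891/283904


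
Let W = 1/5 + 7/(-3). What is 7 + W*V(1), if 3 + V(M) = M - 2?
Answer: 233/15 ≈ 15.533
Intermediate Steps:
V(M) = -5 + M (V(M) = -3 + (M - 2) = -3 + (-2 + M) = -5 + M)
W = -32/15 (W = 1*(⅕) + 7*(-⅓) = ⅕ - 7/3 = -32/15 ≈ -2.1333)
7 + W*V(1) = 7 - 32*(-5 + 1)/15 = 7 - 32/15*(-4) = 7 + 128/15 = 233/15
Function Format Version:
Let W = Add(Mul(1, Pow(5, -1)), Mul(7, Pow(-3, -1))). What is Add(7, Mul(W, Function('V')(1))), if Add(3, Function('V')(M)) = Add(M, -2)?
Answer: Rational(233, 15) ≈ 15.533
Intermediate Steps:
Function('V')(M) = Add(-5, M) (Function('V')(M) = Add(-3, Add(M, -2)) = Add(-3, Add(-2, M)) = Add(-5, M))
W = Rational(-32, 15) (W = Add(Mul(1, Rational(1, 5)), Mul(7, Rational(-1, 3))) = Add(Rational(1, 5), Rational(-7, 3)) = Rational(-32, 15) ≈ -2.1333)
Add(7, Mul(W, Function('V')(1))) = Add(7, Mul(Rational(-32, 15), Add(-5, 1))) = Add(7, Mul(Rational(-32, 15), -4)) = Add(7, Rational(128, 15)) = Rational(233, 15)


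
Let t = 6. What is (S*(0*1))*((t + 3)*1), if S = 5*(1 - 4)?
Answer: 0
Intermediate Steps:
S = -15 (S = 5*(-3) = -15)
(S*(0*1))*((t + 3)*1) = (-0)*((6 + 3)*1) = (-15*0)*(9*1) = 0*9 = 0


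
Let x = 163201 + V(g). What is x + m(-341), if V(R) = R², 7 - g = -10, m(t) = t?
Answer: 163149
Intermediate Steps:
g = 17 (g = 7 - 1*(-10) = 7 + 10 = 17)
x = 163490 (x = 163201 + 17² = 163201 + 289 = 163490)
x + m(-341) = 163490 - 341 = 163149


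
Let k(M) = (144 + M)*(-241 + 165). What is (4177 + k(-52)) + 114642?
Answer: 111827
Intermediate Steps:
k(M) = -10944 - 76*M (k(M) = (144 + M)*(-76) = -10944 - 76*M)
(4177 + k(-52)) + 114642 = (4177 + (-10944 - 76*(-52))) + 114642 = (4177 + (-10944 + 3952)) + 114642 = (4177 - 6992) + 114642 = -2815 + 114642 = 111827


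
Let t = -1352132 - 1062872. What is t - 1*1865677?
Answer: -4280681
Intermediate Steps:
t = -2415004
t - 1*1865677 = -2415004 - 1*1865677 = -2415004 - 1865677 = -4280681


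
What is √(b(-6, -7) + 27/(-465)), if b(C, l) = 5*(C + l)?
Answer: 2*I*√390755/155 ≈ 8.0659*I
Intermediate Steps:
b(C, l) = 5*C + 5*l
√(b(-6, -7) + 27/(-465)) = √((5*(-6) + 5*(-7)) + 27/(-465)) = √((-30 - 35) + 27*(-1/465)) = √(-65 - 9/155) = √(-10084/155) = 2*I*√390755/155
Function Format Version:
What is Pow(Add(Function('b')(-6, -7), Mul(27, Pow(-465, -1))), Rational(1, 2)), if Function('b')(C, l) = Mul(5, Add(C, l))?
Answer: Mul(Rational(2, 155), I, Pow(390755, Rational(1, 2))) ≈ Mul(8.0659, I)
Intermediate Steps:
Function('b')(C, l) = Add(Mul(5, C), Mul(5, l))
Pow(Add(Function('b')(-6, -7), Mul(27, Pow(-465, -1))), Rational(1, 2)) = Pow(Add(Add(Mul(5, -6), Mul(5, -7)), Mul(27, Pow(-465, -1))), Rational(1, 2)) = Pow(Add(Add(-30, -35), Mul(27, Rational(-1, 465))), Rational(1, 2)) = Pow(Add(-65, Rational(-9, 155)), Rational(1, 2)) = Pow(Rational(-10084, 155), Rational(1, 2)) = Mul(Rational(2, 155), I, Pow(390755, Rational(1, 2)))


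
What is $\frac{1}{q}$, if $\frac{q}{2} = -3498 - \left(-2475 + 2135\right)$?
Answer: $- \frac{1}{6316} \approx -0.00015833$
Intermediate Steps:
$q = -6316$ ($q = 2 \left(-3498 - \left(-2475 + 2135\right)\right) = 2 \left(-3498 - -340\right) = 2 \left(-3498 + 340\right) = 2 \left(-3158\right) = -6316$)
$\frac{1}{q} = \frac{1}{-6316} = - \frac{1}{6316}$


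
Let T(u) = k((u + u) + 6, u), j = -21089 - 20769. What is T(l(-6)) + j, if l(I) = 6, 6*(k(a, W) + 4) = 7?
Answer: -251165/6 ≈ -41861.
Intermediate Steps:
k(a, W) = -17/6 (k(a, W) = -4 + (⅙)*7 = -4 + 7/6 = -17/6)
j = -41858
T(u) = -17/6
T(l(-6)) + j = -17/6 - 41858 = -251165/6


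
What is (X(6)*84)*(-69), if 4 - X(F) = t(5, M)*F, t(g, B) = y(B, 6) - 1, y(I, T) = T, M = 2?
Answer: 150696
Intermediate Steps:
t(g, B) = 5 (t(g, B) = 6 - 1 = 5)
X(F) = 4 - 5*F
(X(6)*84)*(-69) = ((4 - 5*6)*84)*(-69) = ((4 - 30)*84)*(-69) = -26*84*(-69) = -2184*(-69) = 150696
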